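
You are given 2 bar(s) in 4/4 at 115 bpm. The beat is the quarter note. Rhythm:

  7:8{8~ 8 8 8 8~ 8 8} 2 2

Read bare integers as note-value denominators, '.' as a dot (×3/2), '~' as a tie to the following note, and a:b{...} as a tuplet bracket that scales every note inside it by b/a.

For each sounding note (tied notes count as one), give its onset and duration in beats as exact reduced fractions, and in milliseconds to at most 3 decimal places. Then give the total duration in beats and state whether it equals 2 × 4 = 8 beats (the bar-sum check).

1) 0.0ms=0b +596.273ms=8/7b
2) 596.273ms=8/7b +298.137ms=4/7b
3) 894.41ms=12/7b +298.137ms=4/7b
4) 1192.547ms=16/7b +596.273ms=8/7b
5) 1788.82ms=24/7b +298.137ms=4/7b
6) 2086.957ms=4b +1043.478ms=2b
7) 3130.435ms=6b +1043.478ms=2b
Σ=8b of 8 (115bpm 4/4) — PASS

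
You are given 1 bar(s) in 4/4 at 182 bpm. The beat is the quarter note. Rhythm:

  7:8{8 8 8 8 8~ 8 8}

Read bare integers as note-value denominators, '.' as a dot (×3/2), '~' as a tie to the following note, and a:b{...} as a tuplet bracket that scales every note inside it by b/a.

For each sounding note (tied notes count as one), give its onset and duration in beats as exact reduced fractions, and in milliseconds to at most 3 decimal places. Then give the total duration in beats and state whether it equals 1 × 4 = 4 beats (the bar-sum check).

1) 0.0ms=0b +188.383ms=4/7b
2) 188.383ms=4/7b +188.383ms=4/7b
3) 376.766ms=8/7b +188.383ms=4/7b
4) 565.149ms=12/7b +188.383ms=4/7b
5) 753.532ms=16/7b +376.766ms=8/7b
6) 1130.298ms=24/7b +188.383ms=4/7b
Σ=4b of 4 (182bpm 4/4) — PASS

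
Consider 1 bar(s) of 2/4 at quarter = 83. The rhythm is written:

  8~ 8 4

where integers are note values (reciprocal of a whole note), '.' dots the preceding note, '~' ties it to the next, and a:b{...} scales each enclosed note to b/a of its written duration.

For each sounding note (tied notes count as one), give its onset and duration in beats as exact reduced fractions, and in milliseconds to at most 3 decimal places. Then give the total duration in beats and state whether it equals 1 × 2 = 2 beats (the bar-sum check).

1) 0.0ms=0b +722.892ms=1b
2) 722.892ms=1b +722.892ms=1b
Σ=2b of 2 (83bpm 2/4) — PASS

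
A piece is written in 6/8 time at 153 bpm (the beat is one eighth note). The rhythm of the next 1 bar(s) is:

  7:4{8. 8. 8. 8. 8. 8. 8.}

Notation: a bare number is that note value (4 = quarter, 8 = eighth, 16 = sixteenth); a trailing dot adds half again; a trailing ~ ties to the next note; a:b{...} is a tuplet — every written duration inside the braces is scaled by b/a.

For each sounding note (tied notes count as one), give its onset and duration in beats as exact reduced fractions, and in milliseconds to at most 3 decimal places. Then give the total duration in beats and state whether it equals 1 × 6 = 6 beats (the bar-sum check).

1) 0.0ms=0b +336.134ms=6/7b
2) 336.134ms=6/7b +336.134ms=6/7b
3) 672.269ms=12/7b +336.134ms=6/7b
4) 1008.403ms=18/7b +336.134ms=6/7b
5) 1344.538ms=24/7b +336.134ms=6/7b
6) 1680.672ms=30/7b +336.134ms=6/7b
7) 2016.807ms=36/7b +336.134ms=6/7b
Σ=6b of 6 (153bpm 6/8) — PASS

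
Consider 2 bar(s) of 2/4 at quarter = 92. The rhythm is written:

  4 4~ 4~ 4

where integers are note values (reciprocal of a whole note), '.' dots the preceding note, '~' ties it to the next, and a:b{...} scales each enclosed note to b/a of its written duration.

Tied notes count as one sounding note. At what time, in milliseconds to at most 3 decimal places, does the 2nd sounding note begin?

note 2 onset = 1b = 652.174ms

1. 0.0ms @ 0 + 652.174ms (1)
2. 652.174ms @ 1 + 1956.522ms (3)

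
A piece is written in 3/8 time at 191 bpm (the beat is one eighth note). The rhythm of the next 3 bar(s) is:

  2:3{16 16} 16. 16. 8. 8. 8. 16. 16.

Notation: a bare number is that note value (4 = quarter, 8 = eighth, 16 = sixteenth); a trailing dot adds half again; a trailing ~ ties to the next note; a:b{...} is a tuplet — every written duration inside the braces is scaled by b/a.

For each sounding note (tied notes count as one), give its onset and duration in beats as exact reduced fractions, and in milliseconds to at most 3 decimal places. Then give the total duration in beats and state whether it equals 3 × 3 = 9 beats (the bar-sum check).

1) 0.0ms=0b +235.602ms=3/4b
2) 235.602ms=3/4b +235.602ms=3/4b
3) 471.204ms=3/2b +235.602ms=3/4b
4) 706.806ms=9/4b +235.602ms=3/4b
5) 942.408ms=3b +471.204ms=3/2b
6) 1413.613ms=9/2b +471.204ms=3/2b
7) 1884.817ms=6b +471.204ms=3/2b
8) 2356.021ms=15/2b +235.602ms=3/4b
9) 2591.623ms=33/4b +235.602ms=3/4b
Σ=9b of 9 (191bpm 3/8) — PASS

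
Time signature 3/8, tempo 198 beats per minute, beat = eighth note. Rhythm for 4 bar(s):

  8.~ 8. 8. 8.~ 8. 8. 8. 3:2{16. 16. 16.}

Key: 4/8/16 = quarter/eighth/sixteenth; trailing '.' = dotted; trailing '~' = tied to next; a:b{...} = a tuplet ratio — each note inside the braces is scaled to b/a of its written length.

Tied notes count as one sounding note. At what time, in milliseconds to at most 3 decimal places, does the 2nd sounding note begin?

1. 0.0ms @ 0 + 909.091ms (3)
2. 909.091ms @ 3 + 454.545ms (3/2)
3. 1363.636ms @ 9/2 + 909.091ms (3)
4. 2272.727ms @ 15/2 + 454.545ms (3/2)
5. 2727.273ms @ 9 + 454.545ms (3/2)
6. 3181.818ms @ 21/2 + 151.515ms (1/2)
7. 3333.333ms @ 11 + 151.515ms (1/2)
8. 3484.848ms @ 23/2 + 151.515ms (1/2)

note 2 onset = 3b = 909.091ms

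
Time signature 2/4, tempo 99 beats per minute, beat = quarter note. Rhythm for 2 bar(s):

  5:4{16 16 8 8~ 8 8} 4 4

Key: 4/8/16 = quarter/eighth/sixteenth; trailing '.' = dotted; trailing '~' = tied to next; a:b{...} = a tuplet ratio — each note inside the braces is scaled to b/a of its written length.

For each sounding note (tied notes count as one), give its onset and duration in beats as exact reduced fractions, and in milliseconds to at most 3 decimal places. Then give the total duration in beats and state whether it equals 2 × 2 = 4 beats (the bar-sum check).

1) 0.0ms=0b +121.212ms=1/5b
2) 121.212ms=1/5b +121.212ms=1/5b
3) 242.424ms=2/5b +242.424ms=2/5b
4) 484.848ms=4/5b +484.848ms=4/5b
5) 969.697ms=8/5b +242.424ms=2/5b
6) 1212.121ms=2b +606.061ms=1b
7) 1818.182ms=3b +606.061ms=1b
Σ=4b of 4 (99bpm 2/4) — PASS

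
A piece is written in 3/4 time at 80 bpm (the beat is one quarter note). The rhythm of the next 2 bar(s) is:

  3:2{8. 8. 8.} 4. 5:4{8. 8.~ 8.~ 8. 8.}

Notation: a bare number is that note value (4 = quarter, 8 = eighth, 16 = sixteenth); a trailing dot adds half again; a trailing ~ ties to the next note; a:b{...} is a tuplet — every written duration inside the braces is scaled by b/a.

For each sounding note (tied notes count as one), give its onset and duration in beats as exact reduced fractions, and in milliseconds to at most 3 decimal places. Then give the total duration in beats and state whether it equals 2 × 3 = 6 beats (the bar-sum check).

1) 0.0ms=0b +375.0ms=1/2b
2) 375.0ms=1/2b +375.0ms=1/2b
3) 750.0ms=1b +375.0ms=1/2b
4) 1125.0ms=3/2b +1125.0ms=3/2b
5) 2250.0ms=3b +450.0ms=3/5b
6) 2700.0ms=18/5b +1350.0ms=9/5b
7) 4050.0ms=27/5b +450.0ms=3/5b
Σ=6b of 6 (80bpm 3/4) — PASS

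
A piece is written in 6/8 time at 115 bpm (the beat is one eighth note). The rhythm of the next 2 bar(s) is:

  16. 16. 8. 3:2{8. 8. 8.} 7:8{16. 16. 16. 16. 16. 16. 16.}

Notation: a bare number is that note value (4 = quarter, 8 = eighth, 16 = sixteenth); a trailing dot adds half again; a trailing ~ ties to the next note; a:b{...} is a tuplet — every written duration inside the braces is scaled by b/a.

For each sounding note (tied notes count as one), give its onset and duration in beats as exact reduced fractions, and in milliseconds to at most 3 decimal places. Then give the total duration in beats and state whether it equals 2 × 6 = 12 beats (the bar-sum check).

1) 0.0ms=0b +391.304ms=3/4b
2) 391.304ms=3/4b +391.304ms=3/4b
3) 782.609ms=3/2b +782.609ms=3/2b
4) 1565.217ms=3b +521.739ms=1b
5) 2086.957ms=4b +521.739ms=1b
6) 2608.696ms=5b +521.739ms=1b
7) 3130.435ms=6b +447.205ms=6/7b
8) 3577.64ms=48/7b +447.205ms=6/7b
9) 4024.845ms=54/7b +447.205ms=6/7b
10) 4472.05ms=60/7b +447.205ms=6/7b
11) 4919.255ms=66/7b +447.205ms=6/7b
12) 5366.46ms=72/7b +447.205ms=6/7b
13) 5813.665ms=78/7b +447.205ms=6/7b
Σ=12b of 12 (115bpm 6/8) — PASS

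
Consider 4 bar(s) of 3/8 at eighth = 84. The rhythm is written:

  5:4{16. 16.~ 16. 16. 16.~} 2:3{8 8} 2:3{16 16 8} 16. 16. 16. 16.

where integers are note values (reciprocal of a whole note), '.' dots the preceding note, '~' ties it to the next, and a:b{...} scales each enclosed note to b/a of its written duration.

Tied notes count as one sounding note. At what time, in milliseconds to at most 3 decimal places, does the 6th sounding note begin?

1. 0.0ms @ 0 + 428.571ms (3/5)
2. 428.571ms @ 3/5 + 857.143ms (6/5)
3. 1285.714ms @ 9/5 + 428.571ms (3/5)
4. 1714.286ms @ 12/5 + 1500.0ms (21/10)
5. 3214.286ms @ 9/2 + 1071.429ms (3/2)
6. 4285.714ms @ 6 + 535.714ms (3/4)
7. 4821.429ms @ 27/4 + 535.714ms (3/4)
8. 5357.143ms @ 15/2 + 1071.429ms (3/2)
9. 6428.571ms @ 9 + 535.714ms (3/4)
10. 6964.286ms @ 39/4 + 535.714ms (3/4)
11. 7500.0ms @ 21/2 + 535.714ms (3/4)
12. 8035.714ms @ 45/4 + 535.714ms (3/4)

note 6 onset = 6b = 4285.714ms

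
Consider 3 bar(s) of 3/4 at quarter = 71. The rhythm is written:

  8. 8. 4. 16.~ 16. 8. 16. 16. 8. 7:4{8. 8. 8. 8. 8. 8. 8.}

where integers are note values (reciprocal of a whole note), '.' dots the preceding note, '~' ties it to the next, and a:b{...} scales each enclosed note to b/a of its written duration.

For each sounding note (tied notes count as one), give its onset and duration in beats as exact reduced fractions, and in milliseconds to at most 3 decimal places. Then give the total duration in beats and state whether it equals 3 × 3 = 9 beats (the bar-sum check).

1) 0.0ms=0b +633.803ms=3/4b
2) 633.803ms=3/4b +633.803ms=3/4b
3) 1267.606ms=3/2b +1267.606ms=3/2b
4) 2535.211ms=3b +633.803ms=3/4b
5) 3169.014ms=15/4b +633.803ms=3/4b
6) 3802.817ms=9/2b +316.901ms=3/8b
7) 4119.718ms=39/8b +316.901ms=3/8b
8) 4436.62ms=21/4b +633.803ms=3/4b
9) 5070.423ms=6b +362.173ms=3/7b
10) 5432.596ms=45/7b +362.173ms=3/7b
11) 5794.769ms=48/7b +362.173ms=3/7b
12) 6156.942ms=51/7b +362.173ms=3/7b
13) 6519.115ms=54/7b +362.173ms=3/7b
14) 6881.288ms=57/7b +362.173ms=3/7b
15) 7243.461ms=60/7b +362.173ms=3/7b
Σ=9b of 9 (71bpm 3/4) — PASS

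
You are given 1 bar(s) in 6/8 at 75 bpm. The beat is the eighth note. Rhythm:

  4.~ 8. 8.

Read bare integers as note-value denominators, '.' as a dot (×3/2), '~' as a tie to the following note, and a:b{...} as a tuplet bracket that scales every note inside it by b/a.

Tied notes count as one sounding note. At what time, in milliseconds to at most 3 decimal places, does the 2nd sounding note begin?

note 2 onset = 9/2b = 3600.0ms

1. 0.0ms @ 0 + 3600.0ms (9/2)
2. 3600.0ms @ 9/2 + 1200.0ms (3/2)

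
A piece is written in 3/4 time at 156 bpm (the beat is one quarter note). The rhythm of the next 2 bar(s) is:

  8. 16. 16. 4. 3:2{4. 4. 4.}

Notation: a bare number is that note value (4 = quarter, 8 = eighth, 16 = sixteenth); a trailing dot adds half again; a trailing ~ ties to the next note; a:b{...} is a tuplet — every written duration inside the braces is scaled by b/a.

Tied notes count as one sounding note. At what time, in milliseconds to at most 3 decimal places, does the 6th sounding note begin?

note 6 onset = 4b = 1538.462ms

1. 0.0ms @ 0 + 288.462ms (3/4)
2. 288.462ms @ 3/4 + 144.231ms (3/8)
3. 432.692ms @ 9/8 + 144.231ms (3/8)
4. 576.923ms @ 3/2 + 576.923ms (3/2)
5. 1153.846ms @ 3 + 384.615ms (1)
6. 1538.462ms @ 4 + 384.615ms (1)
7. 1923.077ms @ 5 + 384.615ms (1)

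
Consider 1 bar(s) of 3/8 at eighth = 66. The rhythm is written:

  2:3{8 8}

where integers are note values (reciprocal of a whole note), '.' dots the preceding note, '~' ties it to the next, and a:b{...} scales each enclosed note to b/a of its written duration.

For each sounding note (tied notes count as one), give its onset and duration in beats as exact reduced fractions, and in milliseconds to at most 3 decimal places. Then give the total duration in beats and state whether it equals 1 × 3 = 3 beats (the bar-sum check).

1) 0.0ms=0b +1363.636ms=3/2b
2) 1363.636ms=3/2b +1363.636ms=3/2b
Σ=3b of 3 (66bpm 3/8) — PASS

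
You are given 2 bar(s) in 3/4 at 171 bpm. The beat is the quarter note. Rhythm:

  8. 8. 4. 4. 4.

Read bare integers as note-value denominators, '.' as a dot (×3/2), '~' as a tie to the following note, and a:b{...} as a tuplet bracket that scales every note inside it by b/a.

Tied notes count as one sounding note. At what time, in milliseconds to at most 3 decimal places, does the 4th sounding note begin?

1. 0.0ms @ 0 + 263.158ms (3/4)
2. 263.158ms @ 3/4 + 263.158ms (3/4)
3. 526.316ms @ 3/2 + 526.316ms (3/2)
4. 1052.632ms @ 3 + 526.316ms (3/2)
5. 1578.947ms @ 9/2 + 526.316ms (3/2)

note 4 onset = 3b = 1052.632ms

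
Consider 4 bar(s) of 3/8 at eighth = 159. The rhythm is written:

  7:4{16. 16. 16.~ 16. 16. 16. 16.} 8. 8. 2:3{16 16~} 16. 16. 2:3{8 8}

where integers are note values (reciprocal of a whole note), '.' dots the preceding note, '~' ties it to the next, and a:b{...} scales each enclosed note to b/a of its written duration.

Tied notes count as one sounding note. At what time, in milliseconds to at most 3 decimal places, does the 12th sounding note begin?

1. 0.0ms @ 0 + 161.725ms (3/7)
2. 161.725ms @ 3/7 + 161.725ms (3/7)
3. 323.45ms @ 6/7 + 323.45ms (6/7)
4. 646.9ms @ 12/7 + 161.725ms (3/7)
5. 808.625ms @ 15/7 + 161.725ms (3/7)
6. 970.35ms @ 18/7 + 161.725ms (3/7)
7. 1132.075ms @ 3 + 566.038ms (3/2)
8. 1698.113ms @ 9/2 + 566.038ms (3/2)
9. 2264.151ms @ 6 + 283.019ms (3/4)
10. 2547.17ms @ 27/4 + 566.038ms (3/2)
11. 3113.208ms @ 33/4 + 283.019ms (3/4)
12. 3396.226ms @ 9 + 566.038ms (3/2)
13. 3962.264ms @ 21/2 + 566.038ms (3/2)

note 12 onset = 9b = 3396.226ms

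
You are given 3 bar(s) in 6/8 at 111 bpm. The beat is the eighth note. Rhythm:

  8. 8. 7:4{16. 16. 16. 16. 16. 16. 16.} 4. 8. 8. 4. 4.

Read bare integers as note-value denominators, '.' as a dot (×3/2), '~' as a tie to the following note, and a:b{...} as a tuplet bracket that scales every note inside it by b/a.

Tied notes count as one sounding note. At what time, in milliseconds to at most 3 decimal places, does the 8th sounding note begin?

note 8 onset = 36/7b = 2779.923ms

1. 0.0ms @ 0 + 810.811ms (3/2)
2. 810.811ms @ 3/2 + 810.811ms (3/2)
3. 1621.622ms @ 3 + 231.66ms (3/7)
4. 1853.282ms @ 24/7 + 231.66ms (3/7)
5. 2084.942ms @ 27/7 + 231.66ms (3/7)
6. 2316.602ms @ 30/7 + 231.66ms (3/7)
7. 2548.263ms @ 33/7 + 231.66ms (3/7)
8. 2779.923ms @ 36/7 + 231.66ms (3/7)
9. 3011.583ms @ 39/7 + 231.66ms (3/7)
10. 3243.243ms @ 6 + 1621.622ms (3)
11. 4864.865ms @ 9 + 810.811ms (3/2)
12. 5675.676ms @ 21/2 + 810.811ms (3/2)
13. 6486.486ms @ 12 + 1621.622ms (3)
14. 8108.108ms @ 15 + 1621.622ms (3)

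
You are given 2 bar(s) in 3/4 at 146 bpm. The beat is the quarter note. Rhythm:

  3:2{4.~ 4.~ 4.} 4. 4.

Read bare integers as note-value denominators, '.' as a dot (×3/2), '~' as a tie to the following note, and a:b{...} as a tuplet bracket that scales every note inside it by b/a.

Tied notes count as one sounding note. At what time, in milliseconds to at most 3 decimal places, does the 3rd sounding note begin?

note 3 onset = 9/2b = 1849.315ms

1. 0.0ms @ 0 + 1232.877ms (3)
2. 1232.877ms @ 3 + 616.438ms (3/2)
3. 1849.315ms @ 9/2 + 616.438ms (3/2)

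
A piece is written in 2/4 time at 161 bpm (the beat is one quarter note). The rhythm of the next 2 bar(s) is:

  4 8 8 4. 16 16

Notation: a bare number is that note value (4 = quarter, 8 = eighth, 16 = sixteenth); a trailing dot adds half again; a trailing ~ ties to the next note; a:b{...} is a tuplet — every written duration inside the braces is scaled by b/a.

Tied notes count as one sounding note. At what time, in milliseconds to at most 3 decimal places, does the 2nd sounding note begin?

1. 0.0ms @ 0 + 372.671ms (1)
2. 372.671ms @ 1 + 186.335ms (1/2)
3. 559.006ms @ 3/2 + 186.335ms (1/2)
4. 745.342ms @ 2 + 559.006ms (3/2)
5. 1304.348ms @ 7/2 + 93.168ms (1/4)
6. 1397.516ms @ 15/4 + 93.168ms (1/4)

note 2 onset = 1b = 372.671ms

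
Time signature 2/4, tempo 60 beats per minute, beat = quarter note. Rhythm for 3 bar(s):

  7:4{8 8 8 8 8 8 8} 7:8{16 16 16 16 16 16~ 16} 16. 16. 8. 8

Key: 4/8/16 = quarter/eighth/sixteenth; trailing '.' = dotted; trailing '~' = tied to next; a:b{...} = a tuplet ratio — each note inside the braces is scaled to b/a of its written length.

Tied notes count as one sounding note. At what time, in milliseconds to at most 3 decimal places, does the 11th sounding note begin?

note 11 onset = 20/7b = 2857.143ms

1. 0.0ms @ 0 + 285.714ms (2/7)
2. 285.714ms @ 2/7 + 285.714ms (2/7)
3. 571.429ms @ 4/7 + 285.714ms (2/7)
4. 857.143ms @ 6/7 + 285.714ms (2/7)
5. 1142.857ms @ 8/7 + 285.714ms (2/7)
6. 1428.571ms @ 10/7 + 285.714ms (2/7)
7. 1714.286ms @ 12/7 + 285.714ms (2/7)
8. 2000.0ms @ 2 + 285.714ms (2/7)
9. 2285.714ms @ 16/7 + 285.714ms (2/7)
10. 2571.429ms @ 18/7 + 285.714ms (2/7)
11. 2857.143ms @ 20/7 + 285.714ms (2/7)
12. 3142.857ms @ 22/7 + 285.714ms (2/7)
13. 3428.571ms @ 24/7 + 571.429ms (4/7)
14. 4000.0ms @ 4 + 375.0ms (3/8)
15. 4375.0ms @ 35/8 + 375.0ms (3/8)
16. 4750.0ms @ 19/4 + 750.0ms (3/4)
17. 5500.0ms @ 11/2 + 500.0ms (1/2)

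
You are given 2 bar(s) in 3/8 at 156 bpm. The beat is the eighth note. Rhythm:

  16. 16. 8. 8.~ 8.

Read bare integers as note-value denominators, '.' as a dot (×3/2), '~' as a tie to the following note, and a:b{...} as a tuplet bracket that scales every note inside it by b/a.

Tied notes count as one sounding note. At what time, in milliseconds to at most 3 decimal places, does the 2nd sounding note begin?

note 2 onset = 3/4b = 288.462ms

1. 0.0ms @ 0 + 288.462ms (3/4)
2. 288.462ms @ 3/4 + 288.462ms (3/4)
3. 576.923ms @ 3/2 + 576.923ms (3/2)
4. 1153.846ms @ 3 + 1153.846ms (3)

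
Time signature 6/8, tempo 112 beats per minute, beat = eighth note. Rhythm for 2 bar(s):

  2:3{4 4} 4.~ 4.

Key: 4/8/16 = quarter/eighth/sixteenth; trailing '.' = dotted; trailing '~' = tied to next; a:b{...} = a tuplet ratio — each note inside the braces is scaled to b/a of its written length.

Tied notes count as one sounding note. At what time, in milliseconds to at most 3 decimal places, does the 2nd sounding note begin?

note 2 onset = 3b = 1607.143ms

1. 0.0ms @ 0 + 1607.143ms (3)
2. 1607.143ms @ 3 + 1607.143ms (3)
3. 3214.286ms @ 6 + 3214.286ms (6)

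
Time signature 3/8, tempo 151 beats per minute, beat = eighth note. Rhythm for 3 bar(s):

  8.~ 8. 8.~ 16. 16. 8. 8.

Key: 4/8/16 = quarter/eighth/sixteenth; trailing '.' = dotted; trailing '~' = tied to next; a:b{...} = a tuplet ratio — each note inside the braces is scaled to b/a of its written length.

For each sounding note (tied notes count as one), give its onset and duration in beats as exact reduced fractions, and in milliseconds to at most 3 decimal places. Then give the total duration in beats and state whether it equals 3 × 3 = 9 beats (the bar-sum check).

1) 0.0ms=0b +1192.053ms=3b
2) 1192.053ms=3b +894.04ms=9/4b
3) 2086.093ms=21/4b +298.013ms=3/4b
4) 2384.106ms=6b +596.026ms=3/2b
5) 2980.132ms=15/2b +596.026ms=3/2b
Σ=9b of 9 (151bpm 3/8) — PASS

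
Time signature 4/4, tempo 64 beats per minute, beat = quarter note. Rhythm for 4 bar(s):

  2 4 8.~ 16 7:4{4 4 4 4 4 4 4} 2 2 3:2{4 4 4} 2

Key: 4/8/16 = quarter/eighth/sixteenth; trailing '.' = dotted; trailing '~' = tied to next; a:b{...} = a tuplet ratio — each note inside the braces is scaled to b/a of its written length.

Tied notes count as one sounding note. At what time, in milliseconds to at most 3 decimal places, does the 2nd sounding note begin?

note 2 onset = 2b = 1875.0ms

1. 0.0ms @ 0 + 1875.0ms (2)
2. 1875.0ms @ 2 + 937.5ms (1)
3. 2812.5ms @ 3 + 937.5ms (1)
4. 3750.0ms @ 4 + 535.714ms (4/7)
5. 4285.714ms @ 32/7 + 535.714ms (4/7)
6. 4821.429ms @ 36/7 + 535.714ms (4/7)
7. 5357.143ms @ 40/7 + 535.714ms (4/7)
8. 5892.857ms @ 44/7 + 535.714ms (4/7)
9. 6428.571ms @ 48/7 + 535.714ms (4/7)
10. 6964.286ms @ 52/7 + 535.714ms (4/7)
11. 7500.0ms @ 8 + 1875.0ms (2)
12. 9375.0ms @ 10 + 1875.0ms (2)
13. 11250.0ms @ 12 + 625.0ms (2/3)
14. 11875.0ms @ 38/3 + 625.0ms (2/3)
15. 12500.0ms @ 40/3 + 625.0ms (2/3)
16. 13125.0ms @ 14 + 1875.0ms (2)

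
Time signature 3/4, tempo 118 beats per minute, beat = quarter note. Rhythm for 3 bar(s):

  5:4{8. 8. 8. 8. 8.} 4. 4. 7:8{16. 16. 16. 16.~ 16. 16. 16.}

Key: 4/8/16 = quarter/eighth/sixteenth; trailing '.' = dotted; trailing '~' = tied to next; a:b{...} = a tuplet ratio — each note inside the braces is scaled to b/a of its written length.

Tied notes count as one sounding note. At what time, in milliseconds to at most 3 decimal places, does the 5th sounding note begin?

note 5 onset = 12/5b = 1220.339ms

1. 0.0ms @ 0 + 305.085ms (3/5)
2. 305.085ms @ 3/5 + 305.085ms (3/5)
3. 610.169ms @ 6/5 + 305.085ms (3/5)
4. 915.254ms @ 9/5 + 305.085ms (3/5)
5. 1220.339ms @ 12/5 + 305.085ms (3/5)
6. 1525.424ms @ 3 + 762.712ms (3/2)
7. 2288.136ms @ 9/2 + 762.712ms (3/2)
8. 3050.847ms @ 6 + 217.918ms (3/7)
9. 3268.765ms @ 45/7 + 217.918ms (3/7)
10. 3486.683ms @ 48/7 + 217.918ms (3/7)
11. 3704.6ms @ 51/7 + 435.835ms (6/7)
12. 4140.436ms @ 57/7 + 217.918ms (3/7)
13. 4358.354ms @ 60/7 + 217.918ms (3/7)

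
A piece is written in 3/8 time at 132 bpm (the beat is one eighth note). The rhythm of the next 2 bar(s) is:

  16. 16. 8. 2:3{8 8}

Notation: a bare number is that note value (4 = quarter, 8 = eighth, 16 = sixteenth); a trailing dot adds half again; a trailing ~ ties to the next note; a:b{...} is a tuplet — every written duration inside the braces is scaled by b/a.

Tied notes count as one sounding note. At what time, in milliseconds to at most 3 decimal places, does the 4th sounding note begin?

note 4 onset = 3b = 1363.636ms

1. 0.0ms @ 0 + 340.909ms (3/4)
2. 340.909ms @ 3/4 + 340.909ms (3/4)
3. 681.818ms @ 3/2 + 681.818ms (3/2)
4. 1363.636ms @ 3 + 681.818ms (3/2)
5. 2045.455ms @ 9/2 + 681.818ms (3/2)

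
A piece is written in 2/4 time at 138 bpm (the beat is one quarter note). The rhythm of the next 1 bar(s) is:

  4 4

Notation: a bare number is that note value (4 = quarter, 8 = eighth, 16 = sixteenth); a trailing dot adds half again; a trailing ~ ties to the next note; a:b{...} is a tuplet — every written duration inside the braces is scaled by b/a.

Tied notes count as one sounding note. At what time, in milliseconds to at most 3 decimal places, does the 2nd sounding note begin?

1. 0.0ms @ 0 + 434.783ms (1)
2. 434.783ms @ 1 + 434.783ms (1)

note 2 onset = 1b = 434.783ms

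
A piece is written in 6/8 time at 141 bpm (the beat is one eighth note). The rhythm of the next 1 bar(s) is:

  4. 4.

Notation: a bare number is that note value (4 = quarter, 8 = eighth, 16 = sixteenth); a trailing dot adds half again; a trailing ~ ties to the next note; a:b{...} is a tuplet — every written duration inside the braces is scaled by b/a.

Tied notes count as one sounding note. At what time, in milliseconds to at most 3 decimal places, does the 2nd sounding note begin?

note 2 onset = 3b = 1276.596ms

1. 0.0ms @ 0 + 1276.596ms (3)
2. 1276.596ms @ 3 + 1276.596ms (3)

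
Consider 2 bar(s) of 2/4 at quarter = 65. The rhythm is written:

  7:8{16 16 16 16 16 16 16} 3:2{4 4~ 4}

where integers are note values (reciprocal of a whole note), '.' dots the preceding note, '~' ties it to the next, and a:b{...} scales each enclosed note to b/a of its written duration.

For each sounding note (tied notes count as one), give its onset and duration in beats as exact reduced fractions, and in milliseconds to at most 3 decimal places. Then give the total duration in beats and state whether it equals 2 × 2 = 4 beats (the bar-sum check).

1) 0.0ms=0b +263.736ms=2/7b
2) 263.736ms=2/7b +263.736ms=2/7b
3) 527.473ms=4/7b +263.736ms=2/7b
4) 791.209ms=6/7b +263.736ms=2/7b
5) 1054.945ms=8/7b +263.736ms=2/7b
6) 1318.681ms=10/7b +263.736ms=2/7b
7) 1582.418ms=12/7b +263.736ms=2/7b
8) 1846.154ms=2b +615.385ms=2/3b
9) 2461.538ms=8/3b +1230.769ms=4/3b
Σ=4b of 4 (65bpm 2/4) — PASS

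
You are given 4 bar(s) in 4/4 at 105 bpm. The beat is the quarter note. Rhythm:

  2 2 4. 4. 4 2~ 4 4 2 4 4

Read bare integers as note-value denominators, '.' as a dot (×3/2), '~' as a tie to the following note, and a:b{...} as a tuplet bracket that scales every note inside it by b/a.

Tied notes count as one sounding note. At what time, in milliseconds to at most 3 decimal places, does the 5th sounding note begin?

1. 0.0ms @ 0 + 1142.857ms (2)
2. 1142.857ms @ 2 + 1142.857ms (2)
3. 2285.714ms @ 4 + 857.143ms (3/2)
4. 3142.857ms @ 11/2 + 857.143ms (3/2)
5. 4000.0ms @ 7 + 571.429ms (1)
6. 4571.429ms @ 8 + 1714.286ms (3)
7. 6285.714ms @ 11 + 571.429ms (1)
8. 6857.143ms @ 12 + 1142.857ms (2)
9. 8000.0ms @ 14 + 571.429ms (1)
10. 8571.429ms @ 15 + 571.429ms (1)

note 5 onset = 7b = 4000.0ms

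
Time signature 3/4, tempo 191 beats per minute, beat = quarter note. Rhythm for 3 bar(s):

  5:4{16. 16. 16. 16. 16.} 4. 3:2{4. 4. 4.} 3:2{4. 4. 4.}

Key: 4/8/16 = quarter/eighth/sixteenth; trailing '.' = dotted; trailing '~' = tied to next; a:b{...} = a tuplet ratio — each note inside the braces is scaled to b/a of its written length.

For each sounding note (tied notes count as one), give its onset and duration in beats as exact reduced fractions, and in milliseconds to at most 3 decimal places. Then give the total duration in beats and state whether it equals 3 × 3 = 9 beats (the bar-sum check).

1) 0.0ms=0b +94.241ms=3/10b
2) 94.241ms=3/10b +94.241ms=3/10b
3) 188.482ms=3/5b +94.241ms=3/10b
4) 282.723ms=9/10b +94.241ms=3/10b
5) 376.963ms=6/5b +94.241ms=3/10b
6) 471.204ms=3/2b +471.204ms=3/2b
7) 942.408ms=3b +314.136ms=1b
8) 1256.545ms=4b +314.136ms=1b
9) 1570.681ms=5b +314.136ms=1b
10) 1884.817ms=6b +314.136ms=1b
11) 2198.953ms=7b +314.136ms=1b
12) 2513.089ms=8b +314.136ms=1b
Σ=9b of 9 (191bpm 3/4) — PASS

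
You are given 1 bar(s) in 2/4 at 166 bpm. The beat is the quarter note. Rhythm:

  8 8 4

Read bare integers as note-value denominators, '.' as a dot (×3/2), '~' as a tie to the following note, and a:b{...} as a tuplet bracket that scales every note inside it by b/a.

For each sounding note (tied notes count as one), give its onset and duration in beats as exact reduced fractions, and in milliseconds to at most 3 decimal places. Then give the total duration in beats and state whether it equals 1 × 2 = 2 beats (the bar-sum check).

1) 0.0ms=0b +180.723ms=1/2b
2) 180.723ms=1/2b +180.723ms=1/2b
3) 361.446ms=1b +361.446ms=1b
Σ=2b of 2 (166bpm 2/4) — PASS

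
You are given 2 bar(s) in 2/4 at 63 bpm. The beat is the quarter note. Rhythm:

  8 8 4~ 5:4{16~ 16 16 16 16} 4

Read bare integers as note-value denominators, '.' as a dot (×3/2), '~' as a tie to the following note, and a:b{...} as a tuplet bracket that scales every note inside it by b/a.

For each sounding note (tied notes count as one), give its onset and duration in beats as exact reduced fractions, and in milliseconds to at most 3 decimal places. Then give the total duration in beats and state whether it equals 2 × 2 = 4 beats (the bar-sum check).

1) 0.0ms=0b +476.19ms=1/2b
2) 476.19ms=1/2b +476.19ms=1/2b
3) 952.381ms=1b +1333.333ms=7/5b
4) 2285.714ms=12/5b +190.476ms=1/5b
5) 2476.19ms=13/5b +190.476ms=1/5b
6) 2666.667ms=14/5b +190.476ms=1/5b
7) 2857.143ms=3b +952.381ms=1b
Σ=4b of 4 (63bpm 2/4) — PASS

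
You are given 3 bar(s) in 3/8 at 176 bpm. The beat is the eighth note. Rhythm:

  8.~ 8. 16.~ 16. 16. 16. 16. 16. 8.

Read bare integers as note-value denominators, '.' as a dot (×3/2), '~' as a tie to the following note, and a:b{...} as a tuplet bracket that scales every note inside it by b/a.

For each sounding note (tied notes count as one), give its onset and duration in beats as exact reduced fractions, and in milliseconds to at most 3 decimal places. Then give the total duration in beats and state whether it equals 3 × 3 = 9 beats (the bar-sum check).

1) 0.0ms=0b +1022.727ms=3b
2) 1022.727ms=3b +511.364ms=3/2b
3) 1534.091ms=9/2b +255.682ms=3/4b
4) 1789.773ms=21/4b +255.682ms=3/4b
5) 2045.455ms=6b +255.682ms=3/4b
6) 2301.136ms=27/4b +255.682ms=3/4b
7) 2556.818ms=15/2b +511.364ms=3/2b
Σ=9b of 9 (176bpm 3/8) — PASS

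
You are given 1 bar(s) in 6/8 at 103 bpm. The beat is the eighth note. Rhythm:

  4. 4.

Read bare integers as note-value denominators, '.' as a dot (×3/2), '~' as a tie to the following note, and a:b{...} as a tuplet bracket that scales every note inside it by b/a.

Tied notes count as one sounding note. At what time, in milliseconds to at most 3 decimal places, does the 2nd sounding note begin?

note 2 onset = 3b = 1747.573ms

1. 0.0ms @ 0 + 1747.573ms (3)
2. 1747.573ms @ 3 + 1747.573ms (3)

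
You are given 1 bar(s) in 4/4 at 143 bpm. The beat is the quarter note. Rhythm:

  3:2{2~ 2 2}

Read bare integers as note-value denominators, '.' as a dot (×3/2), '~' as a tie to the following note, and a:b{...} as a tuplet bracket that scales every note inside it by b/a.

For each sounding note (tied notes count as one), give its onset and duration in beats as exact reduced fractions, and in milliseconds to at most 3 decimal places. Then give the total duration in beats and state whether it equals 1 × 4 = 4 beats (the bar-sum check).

1) 0.0ms=0b +1118.881ms=8/3b
2) 1118.881ms=8/3b +559.441ms=4/3b
Σ=4b of 4 (143bpm 4/4) — PASS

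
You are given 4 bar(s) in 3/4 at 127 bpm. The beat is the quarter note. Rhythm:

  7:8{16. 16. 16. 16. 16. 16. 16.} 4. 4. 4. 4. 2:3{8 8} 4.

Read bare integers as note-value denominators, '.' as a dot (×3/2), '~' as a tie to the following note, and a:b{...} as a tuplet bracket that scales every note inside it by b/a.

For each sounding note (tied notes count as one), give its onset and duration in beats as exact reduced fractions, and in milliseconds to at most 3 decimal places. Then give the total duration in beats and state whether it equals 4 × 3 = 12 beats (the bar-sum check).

1) 0.0ms=0b +202.475ms=3/7b
2) 202.475ms=3/7b +202.475ms=3/7b
3) 404.949ms=6/7b +202.475ms=3/7b
4) 607.424ms=9/7b +202.475ms=3/7b
5) 809.899ms=12/7b +202.475ms=3/7b
6) 1012.373ms=15/7b +202.475ms=3/7b
7) 1214.848ms=18/7b +202.475ms=3/7b
8) 1417.323ms=3b +708.661ms=3/2b
9) 2125.984ms=9/2b +708.661ms=3/2b
10) 2834.646ms=6b +708.661ms=3/2b
11) 3543.307ms=15/2b +708.661ms=3/2b
12) 4251.969ms=9b +354.331ms=3/4b
13) 4606.299ms=39/4b +354.331ms=3/4b
14) 4960.63ms=21/2b +708.661ms=3/2b
Σ=12b of 12 (127bpm 3/4) — PASS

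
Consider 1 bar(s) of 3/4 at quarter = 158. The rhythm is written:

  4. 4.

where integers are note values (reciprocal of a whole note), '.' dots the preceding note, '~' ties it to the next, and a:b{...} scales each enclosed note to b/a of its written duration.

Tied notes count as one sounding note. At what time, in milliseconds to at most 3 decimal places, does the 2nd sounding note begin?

note 2 onset = 3/2b = 569.62ms

1. 0.0ms @ 0 + 569.62ms (3/2)
2. 569.62ms @ 3/2 + 569.62ms (3/2)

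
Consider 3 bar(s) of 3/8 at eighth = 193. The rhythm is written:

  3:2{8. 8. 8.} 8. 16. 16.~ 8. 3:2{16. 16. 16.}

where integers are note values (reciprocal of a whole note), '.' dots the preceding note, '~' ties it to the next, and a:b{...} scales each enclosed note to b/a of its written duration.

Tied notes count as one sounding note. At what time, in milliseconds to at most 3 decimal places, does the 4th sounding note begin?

1. 0.0ms @ 0 + 310.881ms (1)
2. 310.881ms @ 1 + 310.881ms (1)
3. 621.762ms @ 2 + 310.881ms (1)
4. 932.642ms @ 3 + 466.321ms (3/2)
5. 1398.964ms @ 9/2 + 233.161ms (3/4)
6. 1632.124ms @ 21/4 + 699.482ms (9/4)
7. 2331.606ms @ 15/2 + 155.44ms (1/2)
8. 2487.047ms @ 8 + 155.44ms (1/2)
9. 2642.487ms @ 17/2 + 155.44ms (1/2)

note 4 onset = 3b = 932.642ms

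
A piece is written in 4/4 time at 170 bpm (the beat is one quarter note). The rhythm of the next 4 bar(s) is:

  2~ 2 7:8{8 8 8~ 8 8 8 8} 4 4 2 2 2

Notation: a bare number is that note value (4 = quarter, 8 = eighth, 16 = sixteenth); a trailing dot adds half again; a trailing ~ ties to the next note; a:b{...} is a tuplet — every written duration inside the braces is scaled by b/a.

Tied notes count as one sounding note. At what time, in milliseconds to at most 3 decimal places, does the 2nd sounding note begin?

note 2 onset = 4b = 1411.765ms

1. 0.0ms @ 0 + 1411.765ms (4)
2. 1411.765ms @ 4 + 201.681ms (4/7)
3. 1613.445ms @ 32/7 + 201.681ms (4/7)
4. 1815.126ms @ 36/7 + 403.361ms (8/7)
5. 2218.487ms @ 44/7 + 201.681ms (4/7)
6. 2420.168ms @ 48/7 + 201.681ms (4/7)
7. 2621.849ms @ 52/7 + 201.681ms (4/7)
8. 2823.529ms @ 8 + 352.941ms (1)
9. 3176.471ms @ 9 + 352.941ms (1)
10. 3529.412ms @ 10 + 705.882ms (2)
11. 4235.294ms @ 12 + 705.882ms (2)
12. 4941.176ms @ 14 + 705.882ms (2)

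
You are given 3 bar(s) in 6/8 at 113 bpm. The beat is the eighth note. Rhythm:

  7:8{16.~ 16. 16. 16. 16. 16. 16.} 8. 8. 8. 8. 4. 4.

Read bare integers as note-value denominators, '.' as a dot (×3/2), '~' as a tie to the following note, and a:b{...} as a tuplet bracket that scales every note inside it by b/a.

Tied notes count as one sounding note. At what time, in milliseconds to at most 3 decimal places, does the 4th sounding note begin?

1. 0.0ms @ 0 + 910.24ms (12/7)
2. 910.24ms @ 12/7 + 455.12ms (6/7)
3. 1365.36ms @ 18/7 + 455.12ms (6/7)
4. 1820.48ms @ 24/7 + 455.12ms (6/7)
5. 2275.601ms @ 30/7 + 455.12ms (6/7)
6. 2730.721ms @ 36/7 + 455.12ms (6/7)
7. 3185.841ms @ 6 + 796.46ms (3/2)
8. 3982.301ms @ 15/2 + 796.46ms (3/2)
9. 4778.761ms @ 9 + 796.46ms (3/2)
10. 5575.221ms @ 21/2 + 796.46ms (3/2)
11. 6371.681ms @ 12 + 1592.92ms (3)
12. 7964.602ms @ 15 + 1592.92ms (3)

note 4 onset = 24/7b = 1820.48ms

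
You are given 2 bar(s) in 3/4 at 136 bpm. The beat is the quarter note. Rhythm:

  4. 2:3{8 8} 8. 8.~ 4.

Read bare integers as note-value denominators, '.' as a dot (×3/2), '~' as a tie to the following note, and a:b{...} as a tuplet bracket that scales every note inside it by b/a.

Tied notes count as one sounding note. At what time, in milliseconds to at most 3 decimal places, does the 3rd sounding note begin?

note 3 onset = 9/4b = 992.647ms

1. 0.0ms @ 0 + 661.765ms (3/2)
2. 661.765ms @ 3/2 + 330.882ms (3/4)
3. 992.647ms @ 9/4 + 330.882ms (3/4)
4. 1323.529ms @ 3 + 330.882ms (3/4)
5. 1654.412ms @ 15/4 + 992.647ms (9/4)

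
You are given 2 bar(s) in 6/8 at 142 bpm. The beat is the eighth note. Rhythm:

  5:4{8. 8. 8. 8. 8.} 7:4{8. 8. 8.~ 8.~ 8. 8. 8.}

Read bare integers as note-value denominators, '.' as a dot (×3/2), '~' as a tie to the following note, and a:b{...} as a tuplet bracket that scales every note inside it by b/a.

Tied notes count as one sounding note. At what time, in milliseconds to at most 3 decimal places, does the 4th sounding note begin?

note 4 onset = 18/5b = 1521.127ms

1. 0.0ms @ 0 + 507.042ms (6/5)
2. 507.042ms @ 6/5 + 507.042ms (6/5)
3. 1014.085ms @ 12/5 + 507.042ms (6/5)
4. 1521.127ms @ 18/5 + 507.042ms (6/5)
5. 2028.169ms @ 24/5 + 507.042ms (6/5)
6. 2535.211ms @ 6 + 362.173ms (6/7)
7. 2897.384ms @ 48/7 + 362.173ms (6/7)
8. 3259.557ms @ 54/7 + 1086.519ms (18/7)
9. 4346.076ms @ 72/7 + 362.173ms (6/7)
10. 4708.249ms @ 78/7 + 362.173ms (6/7)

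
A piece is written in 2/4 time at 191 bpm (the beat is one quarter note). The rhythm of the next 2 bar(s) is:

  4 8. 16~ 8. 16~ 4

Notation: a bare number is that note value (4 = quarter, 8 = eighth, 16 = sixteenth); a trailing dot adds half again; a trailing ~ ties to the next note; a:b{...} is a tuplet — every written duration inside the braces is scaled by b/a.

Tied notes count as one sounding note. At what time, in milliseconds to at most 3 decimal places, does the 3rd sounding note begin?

1. 0.0ms @ 0 + 314.136ms (1)
2. 314.136ms @ 1 + 235.602ms (3/4)
3. 549.738ms @ 7/4 + 314.136ms (1)
4. 863.874ms @ 11/4 + 392.67ms (5/4)

note 3 onset = 7/4b = 549.738ms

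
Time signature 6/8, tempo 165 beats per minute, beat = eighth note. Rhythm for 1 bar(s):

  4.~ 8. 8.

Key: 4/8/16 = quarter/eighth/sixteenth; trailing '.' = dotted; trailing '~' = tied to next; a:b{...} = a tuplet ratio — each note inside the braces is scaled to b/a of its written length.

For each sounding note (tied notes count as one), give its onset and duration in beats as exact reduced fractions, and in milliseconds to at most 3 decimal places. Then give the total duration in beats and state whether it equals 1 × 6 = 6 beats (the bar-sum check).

1) 0.0ms=0b +1636.364ms=9/2b
2) 1636.364ms=9/2b +545.455ms=3/2b
Σ=6b of 6 (165bpm 6/8) — PASS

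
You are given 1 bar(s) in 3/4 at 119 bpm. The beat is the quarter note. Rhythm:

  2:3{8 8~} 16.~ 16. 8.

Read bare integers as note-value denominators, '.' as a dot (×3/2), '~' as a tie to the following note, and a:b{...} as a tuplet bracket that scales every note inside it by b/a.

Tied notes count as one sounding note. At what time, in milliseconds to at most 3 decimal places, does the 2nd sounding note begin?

note 2 onset = 3/4b = 378.151ms

1. 0.0ms @ 0 + 378.151ms (3/4)
2. 378.151ms @ 3/4 + 756.303ms (3/2)
3. 1134.454ms @ 9/4 + 378.151ms (3/4)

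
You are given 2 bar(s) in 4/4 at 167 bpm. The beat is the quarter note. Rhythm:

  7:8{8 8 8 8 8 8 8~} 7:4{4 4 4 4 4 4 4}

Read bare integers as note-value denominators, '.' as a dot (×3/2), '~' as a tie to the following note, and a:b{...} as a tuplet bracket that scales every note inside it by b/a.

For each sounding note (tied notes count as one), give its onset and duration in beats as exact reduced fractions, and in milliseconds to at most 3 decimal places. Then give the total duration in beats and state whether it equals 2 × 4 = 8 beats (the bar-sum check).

1) 0.0ms=0b +205.304ms=4/7b
2) 205.304ms=4/7b +205.304ms=4/7b
3) 410.607ms=8/7b +205.304ms=4/7b
4) 615.911ms=12/7b +205.304ms=4/7b
5) 821.215ms=16/7b +205.304ms=4/7b
6) 1026.518ms=20/7b +205.304ms=4/7b
7) 1231.822ms=24/7b +410.607ms=8/7b
8) 1642.429ms=32/7b +205.304ms=4/7b
9) 1847.733ms=36/7b +205.304ms=4/7b
10) 2053.037ms=40/7b +205.304ms=4/7b
11) 2258.34ms=44/7b +205.304ms=4/7b
12) 2463.644ms=48/7b +205.304ms=4/7b
13) 2668.948ms=52/7b +205.304ms=4/7b
Σ=8b of 8 (167bpm 4/4) — PASS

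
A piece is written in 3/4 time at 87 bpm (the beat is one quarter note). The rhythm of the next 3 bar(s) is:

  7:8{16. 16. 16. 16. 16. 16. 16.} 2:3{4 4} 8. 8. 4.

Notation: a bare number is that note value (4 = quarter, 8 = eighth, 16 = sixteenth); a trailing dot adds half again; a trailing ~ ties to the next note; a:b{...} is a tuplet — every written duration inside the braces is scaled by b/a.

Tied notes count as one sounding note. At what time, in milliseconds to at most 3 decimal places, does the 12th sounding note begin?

1. 0.0ms @ 0 + 295.567ms (3/7)
2. 295.567ms @ 3/7 + 295.567ms (3/7)
3. 591.133ms @ 6/7 + 295.567ms (3/7)
4. 886.7ms @ 9/7 + 295.567ms (3/7)
5. 1182.266ms @ 12/7 + 295.567ms (3/7)
6. 1477.833ms @ 15/7 + 295.567ms (3/7)
7. 1773.399ms @ 18/7 + 295.567ms (3/7)
8. 2068.966ms @ 3 + 1034.483ms (3/2)
9. 3103.448ms @ 9/2 + 1034.483ms (3/2)
10. 4137.931ms @ 6 + 517.241ms (3/4)
11. 4655.172ms @ 27/4 + 517.241ms (3/4)
12. 5172.414ms @ 15/2 + 1034.483ms (3/2)

note 12 onset = 15/2b = 5172.414ms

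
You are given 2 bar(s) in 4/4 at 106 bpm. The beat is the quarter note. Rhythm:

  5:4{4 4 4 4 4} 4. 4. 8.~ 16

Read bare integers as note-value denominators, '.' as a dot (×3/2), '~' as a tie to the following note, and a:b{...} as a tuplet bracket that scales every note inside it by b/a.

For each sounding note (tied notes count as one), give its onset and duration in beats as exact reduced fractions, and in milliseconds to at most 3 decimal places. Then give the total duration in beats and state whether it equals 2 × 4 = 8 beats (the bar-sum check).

1) 0.0ms=0b +452.83ms=4/5b
2) 452.83ms=4/5b +452.83ms=4/5b
3) 905.66ms=8/5b +452.83ms=4/5b
4) 1358.491ms=12/5b +452.83ms=4/5b
5) 1811.321ms=16/5b +452.83ms=4/5b
6) 2264.151ms=4b +849.057ms=3/2b
7) 3113.208ms=11/2b +849.057ms=3/2b
8) 3962.264ms=7b +566.038ms=1b
Σ=8b of 8 (106bpm 4/4) — PASS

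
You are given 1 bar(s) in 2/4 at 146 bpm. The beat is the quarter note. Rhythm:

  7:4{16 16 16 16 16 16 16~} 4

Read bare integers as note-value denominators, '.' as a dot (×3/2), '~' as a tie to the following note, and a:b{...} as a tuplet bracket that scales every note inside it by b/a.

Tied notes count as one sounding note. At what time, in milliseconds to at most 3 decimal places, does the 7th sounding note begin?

note 7 onset = 6/7b = 352.25ms

1. 0.0ms @ 0 + 58.708ms (1/7)
2. 58.708ms @ 1/7 + 58.708ms (1/7)
3. 117.417ms @ 2/7 + 58.708ms (1/7)
4. 176.125ms @ 3/7 + 58.708ms (1/7)
5. 234.834ms @ 4/7 + 58.708ms (1/7)
6. 293.542ms @ 5/7 + 58.708ms (1/7)
7. 352.25ms @ 6/7 + 469.667ms (8/7)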